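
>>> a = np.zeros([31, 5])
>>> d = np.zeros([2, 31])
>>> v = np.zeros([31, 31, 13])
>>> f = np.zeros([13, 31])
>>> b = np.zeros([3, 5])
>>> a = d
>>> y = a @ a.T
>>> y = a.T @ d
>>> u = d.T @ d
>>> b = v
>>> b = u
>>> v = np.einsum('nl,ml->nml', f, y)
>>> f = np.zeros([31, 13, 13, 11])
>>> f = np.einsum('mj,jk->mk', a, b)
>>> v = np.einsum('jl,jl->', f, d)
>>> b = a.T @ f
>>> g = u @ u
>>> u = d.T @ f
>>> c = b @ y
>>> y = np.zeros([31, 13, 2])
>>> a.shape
(2, 31)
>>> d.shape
(2, 31)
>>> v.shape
()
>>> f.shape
(2, 31)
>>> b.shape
(31, 31)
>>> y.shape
(31, 13, 2)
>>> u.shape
(31, 31)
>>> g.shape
(31, 31)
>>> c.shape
(31, 31)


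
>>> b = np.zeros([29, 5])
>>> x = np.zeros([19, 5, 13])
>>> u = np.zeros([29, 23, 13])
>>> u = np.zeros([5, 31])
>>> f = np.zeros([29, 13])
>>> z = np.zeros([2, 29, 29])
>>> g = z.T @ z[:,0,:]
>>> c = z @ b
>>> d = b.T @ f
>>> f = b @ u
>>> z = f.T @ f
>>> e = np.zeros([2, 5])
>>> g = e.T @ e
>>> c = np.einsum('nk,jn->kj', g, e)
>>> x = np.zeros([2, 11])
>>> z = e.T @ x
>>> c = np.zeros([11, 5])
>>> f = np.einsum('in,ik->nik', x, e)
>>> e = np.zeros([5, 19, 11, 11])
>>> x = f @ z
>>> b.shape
(29, 5)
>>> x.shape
(11, 2, 11)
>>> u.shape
(5, 31)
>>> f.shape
(11, 2, 5)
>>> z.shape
(5, 11)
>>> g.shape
(5, 5)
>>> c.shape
(11, 5)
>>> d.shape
(5, 13)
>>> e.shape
(5, 19, 11, 11)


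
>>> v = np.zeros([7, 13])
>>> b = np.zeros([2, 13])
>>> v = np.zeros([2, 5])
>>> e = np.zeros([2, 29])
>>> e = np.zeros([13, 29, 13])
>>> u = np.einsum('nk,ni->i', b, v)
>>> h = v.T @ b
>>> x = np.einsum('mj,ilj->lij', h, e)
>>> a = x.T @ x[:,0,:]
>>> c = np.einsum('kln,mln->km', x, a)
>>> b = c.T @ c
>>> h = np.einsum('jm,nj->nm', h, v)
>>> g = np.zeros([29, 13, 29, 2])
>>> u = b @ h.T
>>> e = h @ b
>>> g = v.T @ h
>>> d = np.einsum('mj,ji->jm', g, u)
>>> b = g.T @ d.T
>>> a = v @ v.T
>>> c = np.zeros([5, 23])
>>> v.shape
(2, 5)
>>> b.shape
(13, 13)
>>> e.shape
(2, 13)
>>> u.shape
(13, 2)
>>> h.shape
(2, 13)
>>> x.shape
(29, 13, 13)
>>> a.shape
(2, 2)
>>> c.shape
(5, 23)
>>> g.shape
(5, 13)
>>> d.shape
(13, 5)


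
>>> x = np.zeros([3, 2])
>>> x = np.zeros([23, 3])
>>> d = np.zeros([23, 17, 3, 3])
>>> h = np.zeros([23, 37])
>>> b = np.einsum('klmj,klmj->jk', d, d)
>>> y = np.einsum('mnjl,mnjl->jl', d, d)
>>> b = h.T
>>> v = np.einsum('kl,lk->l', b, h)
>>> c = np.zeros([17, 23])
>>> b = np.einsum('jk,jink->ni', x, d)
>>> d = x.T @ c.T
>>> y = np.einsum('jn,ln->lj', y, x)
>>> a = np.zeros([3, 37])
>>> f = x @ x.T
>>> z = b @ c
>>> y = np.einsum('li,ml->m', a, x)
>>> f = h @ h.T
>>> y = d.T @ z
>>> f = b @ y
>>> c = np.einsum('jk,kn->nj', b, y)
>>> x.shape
(23, 3)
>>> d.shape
(3, 17)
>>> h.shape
(23, 37)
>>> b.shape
(3, 17)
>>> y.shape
(17, 23)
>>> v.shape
(23,)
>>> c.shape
(23, 3)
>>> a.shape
(3, 37)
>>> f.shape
(3, 23)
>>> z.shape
(3, 23)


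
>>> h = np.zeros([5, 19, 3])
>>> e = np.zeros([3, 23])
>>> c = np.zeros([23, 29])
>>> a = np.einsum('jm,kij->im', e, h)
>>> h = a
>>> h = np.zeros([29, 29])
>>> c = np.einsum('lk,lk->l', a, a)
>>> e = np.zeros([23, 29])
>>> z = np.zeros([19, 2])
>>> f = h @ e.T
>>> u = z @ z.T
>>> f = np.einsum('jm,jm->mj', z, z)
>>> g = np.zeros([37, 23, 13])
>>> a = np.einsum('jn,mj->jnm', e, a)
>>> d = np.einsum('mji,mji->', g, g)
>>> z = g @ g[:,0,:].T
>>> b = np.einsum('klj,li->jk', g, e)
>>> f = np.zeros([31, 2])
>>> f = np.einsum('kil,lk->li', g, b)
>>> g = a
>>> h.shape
(29, 29)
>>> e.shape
(23, 29)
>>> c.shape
(19,)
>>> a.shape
(23, 29, 19)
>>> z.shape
(37, 23, 37)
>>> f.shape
(13, 23)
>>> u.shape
(19, 19)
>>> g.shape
(23, 29, 19)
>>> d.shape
()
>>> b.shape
(13, 37)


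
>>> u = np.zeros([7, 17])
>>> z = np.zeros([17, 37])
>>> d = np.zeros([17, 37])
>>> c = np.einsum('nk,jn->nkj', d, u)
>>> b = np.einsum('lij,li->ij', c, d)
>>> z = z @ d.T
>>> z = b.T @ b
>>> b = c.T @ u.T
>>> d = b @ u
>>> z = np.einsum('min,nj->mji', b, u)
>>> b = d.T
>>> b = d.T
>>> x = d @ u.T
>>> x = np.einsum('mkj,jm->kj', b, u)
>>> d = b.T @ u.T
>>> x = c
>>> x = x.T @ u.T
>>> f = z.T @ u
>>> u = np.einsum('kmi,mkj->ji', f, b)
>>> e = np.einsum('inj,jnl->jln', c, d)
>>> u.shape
(7, 17)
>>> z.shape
(7, 17, 37)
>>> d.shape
(7, 37, 7)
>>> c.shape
(17, 37, 7)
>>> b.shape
(17, 37, 7)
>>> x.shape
(7, 37, 7)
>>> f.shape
(37, 17, 17)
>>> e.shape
(7, 7, 37)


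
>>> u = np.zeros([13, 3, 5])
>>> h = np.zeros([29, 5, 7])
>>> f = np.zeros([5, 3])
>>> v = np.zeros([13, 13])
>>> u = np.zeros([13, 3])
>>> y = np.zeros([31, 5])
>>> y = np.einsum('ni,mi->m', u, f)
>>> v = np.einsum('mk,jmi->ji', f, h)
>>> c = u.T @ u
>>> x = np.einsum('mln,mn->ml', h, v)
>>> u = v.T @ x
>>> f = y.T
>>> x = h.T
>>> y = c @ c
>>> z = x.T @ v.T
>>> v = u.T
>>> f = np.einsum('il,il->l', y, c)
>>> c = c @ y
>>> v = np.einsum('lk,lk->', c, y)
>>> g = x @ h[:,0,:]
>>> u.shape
(7, 5)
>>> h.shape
(29, 5, 7)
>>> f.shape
(3,)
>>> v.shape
()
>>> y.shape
(3, 3)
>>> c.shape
(3, 3)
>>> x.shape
(7, 5, 29)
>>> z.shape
(29, 5, 29)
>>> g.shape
(7, 5, 7)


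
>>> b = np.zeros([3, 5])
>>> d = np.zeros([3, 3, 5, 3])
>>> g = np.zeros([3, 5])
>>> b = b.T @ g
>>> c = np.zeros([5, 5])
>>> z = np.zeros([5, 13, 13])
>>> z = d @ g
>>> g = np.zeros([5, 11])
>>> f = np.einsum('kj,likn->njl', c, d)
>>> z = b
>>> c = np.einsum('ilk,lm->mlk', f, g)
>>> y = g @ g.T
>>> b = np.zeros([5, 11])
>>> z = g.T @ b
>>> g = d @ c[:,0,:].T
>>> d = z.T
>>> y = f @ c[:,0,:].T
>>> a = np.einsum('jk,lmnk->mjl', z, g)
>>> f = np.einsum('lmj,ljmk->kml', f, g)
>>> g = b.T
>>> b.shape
(5, 11)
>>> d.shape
(11, 11)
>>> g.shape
(11, 5)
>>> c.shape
(11, 5, 3)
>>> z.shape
(11, 11)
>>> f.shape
(11, 5, 3)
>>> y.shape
(3, 5, 11)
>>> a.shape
(3, 11, 3)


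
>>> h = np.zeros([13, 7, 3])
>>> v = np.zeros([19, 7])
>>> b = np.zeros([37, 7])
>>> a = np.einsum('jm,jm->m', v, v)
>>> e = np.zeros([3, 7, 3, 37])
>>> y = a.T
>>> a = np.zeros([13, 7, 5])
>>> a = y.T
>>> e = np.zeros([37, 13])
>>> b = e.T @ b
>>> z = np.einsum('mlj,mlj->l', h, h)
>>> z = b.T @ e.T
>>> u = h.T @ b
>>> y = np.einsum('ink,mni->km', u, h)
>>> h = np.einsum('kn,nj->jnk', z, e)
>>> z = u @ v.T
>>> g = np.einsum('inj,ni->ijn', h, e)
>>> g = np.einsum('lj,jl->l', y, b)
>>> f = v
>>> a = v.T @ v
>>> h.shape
(13, 37, 7)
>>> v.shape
(19, 7)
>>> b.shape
(13, 7)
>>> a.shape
(7, 7)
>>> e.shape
(37, 13)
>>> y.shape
(7, 13)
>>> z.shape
(3, 7, 19)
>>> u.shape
(3, 7, 7)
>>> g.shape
(7,)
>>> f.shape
(19, 7)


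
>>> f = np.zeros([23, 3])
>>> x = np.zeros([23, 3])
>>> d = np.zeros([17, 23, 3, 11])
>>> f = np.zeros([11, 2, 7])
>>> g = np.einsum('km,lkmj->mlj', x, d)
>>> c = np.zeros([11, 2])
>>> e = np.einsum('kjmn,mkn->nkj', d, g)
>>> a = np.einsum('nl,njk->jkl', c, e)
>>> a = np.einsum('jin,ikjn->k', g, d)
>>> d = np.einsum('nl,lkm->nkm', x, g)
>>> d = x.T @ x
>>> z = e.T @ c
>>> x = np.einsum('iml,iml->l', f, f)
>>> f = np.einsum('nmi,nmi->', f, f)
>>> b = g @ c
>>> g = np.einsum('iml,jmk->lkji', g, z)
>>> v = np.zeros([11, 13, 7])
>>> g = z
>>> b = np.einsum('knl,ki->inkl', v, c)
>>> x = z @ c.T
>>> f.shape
()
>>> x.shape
(23, 17, 11)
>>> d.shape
(3, 3)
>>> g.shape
(23, 17, 2)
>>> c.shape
(11, 2)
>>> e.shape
(11, 17, 23)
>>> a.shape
(23,)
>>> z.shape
(23, 17, 2)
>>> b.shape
(2, 13, 11, 7)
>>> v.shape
(11, 13, 7)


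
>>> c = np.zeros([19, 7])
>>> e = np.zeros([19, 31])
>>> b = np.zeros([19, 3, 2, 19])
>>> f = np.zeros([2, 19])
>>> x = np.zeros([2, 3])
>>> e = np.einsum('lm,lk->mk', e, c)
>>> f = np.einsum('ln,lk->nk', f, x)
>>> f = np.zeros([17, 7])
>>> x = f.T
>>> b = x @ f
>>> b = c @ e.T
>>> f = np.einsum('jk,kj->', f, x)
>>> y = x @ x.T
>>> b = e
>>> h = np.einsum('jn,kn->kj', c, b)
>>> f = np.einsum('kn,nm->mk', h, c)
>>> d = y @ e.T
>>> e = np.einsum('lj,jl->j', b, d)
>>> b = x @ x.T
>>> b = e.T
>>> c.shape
(19, 7)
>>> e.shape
(7,)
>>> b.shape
(7,)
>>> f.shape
(7, 31)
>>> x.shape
(7, 17)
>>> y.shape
(7, 7)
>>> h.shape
(31, 19)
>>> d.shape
(7, 31)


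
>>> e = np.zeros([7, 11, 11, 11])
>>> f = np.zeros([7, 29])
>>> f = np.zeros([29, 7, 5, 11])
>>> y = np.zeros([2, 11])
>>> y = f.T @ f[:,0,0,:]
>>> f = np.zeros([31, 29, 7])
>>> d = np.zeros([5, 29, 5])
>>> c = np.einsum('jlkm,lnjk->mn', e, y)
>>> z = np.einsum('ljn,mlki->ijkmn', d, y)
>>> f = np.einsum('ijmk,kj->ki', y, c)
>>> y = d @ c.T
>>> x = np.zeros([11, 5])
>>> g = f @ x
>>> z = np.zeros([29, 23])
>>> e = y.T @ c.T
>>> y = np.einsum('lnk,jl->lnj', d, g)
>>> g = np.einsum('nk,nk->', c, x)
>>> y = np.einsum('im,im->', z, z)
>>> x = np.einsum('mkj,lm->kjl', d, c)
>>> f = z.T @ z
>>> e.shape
(11, 29, 11)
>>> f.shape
(23, 23)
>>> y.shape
()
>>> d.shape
(5, 29, 5)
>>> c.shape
(11, 5)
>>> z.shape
(29, 23)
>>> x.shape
(29, 5, 11)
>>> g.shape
()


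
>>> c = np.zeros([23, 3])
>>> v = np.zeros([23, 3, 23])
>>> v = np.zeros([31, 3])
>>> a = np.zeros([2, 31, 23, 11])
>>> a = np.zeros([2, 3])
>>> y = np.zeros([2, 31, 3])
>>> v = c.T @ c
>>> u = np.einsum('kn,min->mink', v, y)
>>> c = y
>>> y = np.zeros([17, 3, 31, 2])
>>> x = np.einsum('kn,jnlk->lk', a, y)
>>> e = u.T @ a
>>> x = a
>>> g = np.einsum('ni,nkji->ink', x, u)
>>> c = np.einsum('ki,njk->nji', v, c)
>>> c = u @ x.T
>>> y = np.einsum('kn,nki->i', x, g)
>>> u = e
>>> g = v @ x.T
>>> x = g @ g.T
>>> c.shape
(2, 31, 3, 2)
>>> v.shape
(3, 3)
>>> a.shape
(2, 3)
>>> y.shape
(31,)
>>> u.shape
(3, 3, 31, 3)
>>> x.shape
(3, 3)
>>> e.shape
(3, 3, 31, 3)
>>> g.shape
(3, 2)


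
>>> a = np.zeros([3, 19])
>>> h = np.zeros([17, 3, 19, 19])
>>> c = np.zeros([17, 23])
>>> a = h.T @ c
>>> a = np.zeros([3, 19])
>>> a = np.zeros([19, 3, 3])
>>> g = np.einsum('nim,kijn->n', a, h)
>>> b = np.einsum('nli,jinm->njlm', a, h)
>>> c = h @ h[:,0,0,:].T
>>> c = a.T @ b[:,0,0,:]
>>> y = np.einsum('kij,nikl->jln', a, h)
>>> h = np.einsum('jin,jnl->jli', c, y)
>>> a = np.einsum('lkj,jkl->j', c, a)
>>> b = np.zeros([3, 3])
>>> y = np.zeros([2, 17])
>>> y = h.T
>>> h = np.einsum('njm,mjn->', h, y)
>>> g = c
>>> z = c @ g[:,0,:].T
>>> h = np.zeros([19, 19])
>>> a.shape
(19,)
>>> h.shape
(19, 19)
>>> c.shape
(3, 3, 19)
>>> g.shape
(3, 3, 19)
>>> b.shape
(3, 3)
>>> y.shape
(3, 17, 3)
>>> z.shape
(3, 3, 3)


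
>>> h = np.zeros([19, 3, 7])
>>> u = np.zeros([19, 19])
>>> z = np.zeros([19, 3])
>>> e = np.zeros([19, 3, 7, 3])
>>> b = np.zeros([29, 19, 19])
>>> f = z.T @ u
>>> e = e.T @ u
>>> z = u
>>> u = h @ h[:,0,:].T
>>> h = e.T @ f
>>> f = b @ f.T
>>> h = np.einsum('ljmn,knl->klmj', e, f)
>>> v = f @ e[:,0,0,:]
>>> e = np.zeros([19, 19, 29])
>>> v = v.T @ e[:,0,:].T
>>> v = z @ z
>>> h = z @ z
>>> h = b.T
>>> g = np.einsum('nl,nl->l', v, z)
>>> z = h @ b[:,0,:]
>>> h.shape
(19, 19, 29)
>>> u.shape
(19, 3, 19)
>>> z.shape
(19, 19, 19)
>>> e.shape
(19, 19, 29)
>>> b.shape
(29, 19, 19)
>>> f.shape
(29, 19, 3)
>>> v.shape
(19, 19)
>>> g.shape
(19,)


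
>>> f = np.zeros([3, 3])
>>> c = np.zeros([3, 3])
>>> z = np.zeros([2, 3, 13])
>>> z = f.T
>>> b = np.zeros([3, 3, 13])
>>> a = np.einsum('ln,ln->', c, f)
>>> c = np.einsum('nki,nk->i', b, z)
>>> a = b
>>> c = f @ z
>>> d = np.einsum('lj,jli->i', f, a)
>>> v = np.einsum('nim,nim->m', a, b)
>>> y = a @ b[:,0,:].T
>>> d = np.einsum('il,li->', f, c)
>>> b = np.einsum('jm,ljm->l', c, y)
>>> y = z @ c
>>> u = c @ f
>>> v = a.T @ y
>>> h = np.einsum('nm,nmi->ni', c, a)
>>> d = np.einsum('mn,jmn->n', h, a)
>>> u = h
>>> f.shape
(3, 3)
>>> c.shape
(3, 3)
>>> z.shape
(3, 3)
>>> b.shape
(3,)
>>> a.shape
(3, 3, 13)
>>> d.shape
(13,)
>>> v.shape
(13, 3, 3)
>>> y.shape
(3, 3)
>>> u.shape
(3, 13)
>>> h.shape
(3, 13)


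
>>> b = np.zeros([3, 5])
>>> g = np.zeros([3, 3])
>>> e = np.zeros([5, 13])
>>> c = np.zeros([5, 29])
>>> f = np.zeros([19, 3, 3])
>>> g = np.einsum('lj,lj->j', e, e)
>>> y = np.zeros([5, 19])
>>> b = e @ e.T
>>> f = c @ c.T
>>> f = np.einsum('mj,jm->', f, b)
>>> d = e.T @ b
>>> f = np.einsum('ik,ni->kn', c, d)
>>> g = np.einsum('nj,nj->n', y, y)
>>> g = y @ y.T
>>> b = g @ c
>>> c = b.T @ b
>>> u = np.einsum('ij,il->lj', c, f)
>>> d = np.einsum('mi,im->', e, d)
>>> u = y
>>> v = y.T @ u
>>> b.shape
(5, 29)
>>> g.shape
(5, 5)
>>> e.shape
(5, 13)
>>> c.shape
(29, 29)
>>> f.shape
(29, 13)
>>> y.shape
(5, 19)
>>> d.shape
()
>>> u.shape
(5, 19)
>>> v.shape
(19, 19)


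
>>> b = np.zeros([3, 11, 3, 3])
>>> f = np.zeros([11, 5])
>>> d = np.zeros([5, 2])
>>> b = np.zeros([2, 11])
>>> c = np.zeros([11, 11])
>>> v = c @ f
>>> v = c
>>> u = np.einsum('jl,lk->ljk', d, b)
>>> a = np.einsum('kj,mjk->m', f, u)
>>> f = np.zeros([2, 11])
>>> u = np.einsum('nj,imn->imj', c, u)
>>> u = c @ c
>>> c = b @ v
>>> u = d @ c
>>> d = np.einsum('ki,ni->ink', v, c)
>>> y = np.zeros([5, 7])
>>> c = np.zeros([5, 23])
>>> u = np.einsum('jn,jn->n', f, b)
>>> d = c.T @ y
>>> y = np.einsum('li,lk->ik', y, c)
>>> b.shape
(2, 11)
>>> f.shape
(2, 11)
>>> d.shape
(23, 7)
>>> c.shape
(5, 23)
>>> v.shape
(11, 11)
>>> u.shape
(11,)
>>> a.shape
(2,)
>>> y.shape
(7, 23)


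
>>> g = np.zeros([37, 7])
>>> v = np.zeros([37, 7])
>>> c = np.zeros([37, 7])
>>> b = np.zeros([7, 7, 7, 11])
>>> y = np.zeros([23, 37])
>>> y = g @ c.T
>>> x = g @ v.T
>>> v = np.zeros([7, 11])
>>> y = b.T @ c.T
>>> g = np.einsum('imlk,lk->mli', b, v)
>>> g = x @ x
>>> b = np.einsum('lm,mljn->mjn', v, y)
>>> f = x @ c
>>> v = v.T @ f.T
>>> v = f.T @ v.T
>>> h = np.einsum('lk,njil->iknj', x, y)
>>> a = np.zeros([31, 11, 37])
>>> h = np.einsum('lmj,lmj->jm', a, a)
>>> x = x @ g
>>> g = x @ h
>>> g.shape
(37, 11)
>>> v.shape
(7, 11)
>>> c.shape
(37, 7)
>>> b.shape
(11, 7, 37)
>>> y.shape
(11, 7, 7, 37)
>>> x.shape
(37, 37)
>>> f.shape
(37, 7)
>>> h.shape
(37, 11)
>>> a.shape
(31, 11, 37)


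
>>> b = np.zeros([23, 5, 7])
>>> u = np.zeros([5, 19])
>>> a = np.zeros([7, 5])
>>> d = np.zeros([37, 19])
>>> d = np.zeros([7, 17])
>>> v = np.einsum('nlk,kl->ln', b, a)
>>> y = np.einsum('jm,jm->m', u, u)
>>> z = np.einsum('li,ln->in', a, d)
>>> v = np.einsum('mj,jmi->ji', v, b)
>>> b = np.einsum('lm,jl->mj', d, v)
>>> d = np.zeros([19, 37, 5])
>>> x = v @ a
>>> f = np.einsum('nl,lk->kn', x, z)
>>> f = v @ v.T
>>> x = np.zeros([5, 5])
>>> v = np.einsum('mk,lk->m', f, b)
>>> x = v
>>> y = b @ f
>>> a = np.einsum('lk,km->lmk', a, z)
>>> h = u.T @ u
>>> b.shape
(17, 23)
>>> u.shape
(5, 19)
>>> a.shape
(7, 17, 5)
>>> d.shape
(19, 37, 5)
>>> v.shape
(23,)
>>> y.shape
(17, 23)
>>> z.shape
(5, 17)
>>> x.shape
(23,)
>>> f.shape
(23, 23)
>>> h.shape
(19, 19)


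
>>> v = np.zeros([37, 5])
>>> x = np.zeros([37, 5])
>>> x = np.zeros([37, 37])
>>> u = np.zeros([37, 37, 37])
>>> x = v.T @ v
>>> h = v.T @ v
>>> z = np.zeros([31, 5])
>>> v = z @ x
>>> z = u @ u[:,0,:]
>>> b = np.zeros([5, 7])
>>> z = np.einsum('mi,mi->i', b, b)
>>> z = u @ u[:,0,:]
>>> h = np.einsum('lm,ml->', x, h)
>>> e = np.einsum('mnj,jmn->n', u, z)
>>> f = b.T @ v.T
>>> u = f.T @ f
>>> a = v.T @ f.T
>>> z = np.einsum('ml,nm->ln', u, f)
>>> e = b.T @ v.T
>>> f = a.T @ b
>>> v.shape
(31, 5)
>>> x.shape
(5, 5)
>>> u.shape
(31, 31)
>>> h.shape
()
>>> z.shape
(31, 7)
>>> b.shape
(5, 7)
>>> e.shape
(7, 31)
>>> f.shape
(7, 7)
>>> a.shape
(5, 7)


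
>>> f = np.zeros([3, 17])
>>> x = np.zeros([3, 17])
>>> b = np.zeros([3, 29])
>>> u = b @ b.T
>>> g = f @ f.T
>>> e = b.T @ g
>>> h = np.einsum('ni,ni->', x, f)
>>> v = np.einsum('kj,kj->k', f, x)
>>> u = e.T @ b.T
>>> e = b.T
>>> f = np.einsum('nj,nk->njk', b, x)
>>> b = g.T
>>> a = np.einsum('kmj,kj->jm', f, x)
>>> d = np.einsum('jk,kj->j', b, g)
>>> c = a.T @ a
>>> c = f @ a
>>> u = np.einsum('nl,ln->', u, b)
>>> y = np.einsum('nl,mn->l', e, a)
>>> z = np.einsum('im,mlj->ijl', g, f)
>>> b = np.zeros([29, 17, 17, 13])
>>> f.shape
(3, 29, 17)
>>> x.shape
(3, 17)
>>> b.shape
(29, 17, 17, 13)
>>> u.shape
()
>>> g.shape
(3, 3)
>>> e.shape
(29, 3)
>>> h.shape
()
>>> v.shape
(3,)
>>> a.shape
(17, 29)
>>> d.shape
(3,)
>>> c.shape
(3, 29, 29)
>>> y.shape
(3,)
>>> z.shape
(3, 17, 29)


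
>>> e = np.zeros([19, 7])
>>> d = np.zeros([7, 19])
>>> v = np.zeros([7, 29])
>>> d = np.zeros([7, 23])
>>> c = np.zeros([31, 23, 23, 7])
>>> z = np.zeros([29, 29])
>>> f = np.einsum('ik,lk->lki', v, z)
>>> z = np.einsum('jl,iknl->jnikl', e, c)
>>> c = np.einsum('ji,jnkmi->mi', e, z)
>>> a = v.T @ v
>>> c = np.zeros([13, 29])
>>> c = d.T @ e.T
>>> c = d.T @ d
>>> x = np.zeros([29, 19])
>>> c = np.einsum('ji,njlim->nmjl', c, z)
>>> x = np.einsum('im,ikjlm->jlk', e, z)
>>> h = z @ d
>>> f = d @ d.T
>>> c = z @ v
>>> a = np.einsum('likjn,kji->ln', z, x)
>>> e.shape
(19, 7)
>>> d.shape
(7, 23)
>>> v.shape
(7, 29)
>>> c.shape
(19, 23, 31, 23, 29)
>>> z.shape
(19, 23, 31, 23, 7)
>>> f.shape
(7, 7)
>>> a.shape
(19, 7)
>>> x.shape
(31, 23, 23)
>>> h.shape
(19, 23, 31, 23, 23)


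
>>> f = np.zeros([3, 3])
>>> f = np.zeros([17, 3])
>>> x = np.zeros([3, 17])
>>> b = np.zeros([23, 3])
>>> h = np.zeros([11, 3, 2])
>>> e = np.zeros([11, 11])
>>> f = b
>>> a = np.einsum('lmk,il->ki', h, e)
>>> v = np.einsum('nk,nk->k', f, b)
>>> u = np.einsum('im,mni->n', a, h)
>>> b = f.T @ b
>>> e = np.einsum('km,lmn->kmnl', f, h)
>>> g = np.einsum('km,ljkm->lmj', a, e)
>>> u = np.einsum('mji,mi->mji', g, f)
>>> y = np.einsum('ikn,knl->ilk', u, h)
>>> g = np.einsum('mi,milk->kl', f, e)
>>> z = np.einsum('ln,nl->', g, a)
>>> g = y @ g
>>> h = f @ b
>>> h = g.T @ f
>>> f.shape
(23, 3)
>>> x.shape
(3, 17)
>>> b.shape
(3, 3)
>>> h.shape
(2, 2, 3)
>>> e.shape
(23, 3, 2, 11)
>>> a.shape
(2, 11)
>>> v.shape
(3,)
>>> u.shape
(23, 11, 3)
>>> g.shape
(23, 2, 2)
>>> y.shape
(23, 2, 11)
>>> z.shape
()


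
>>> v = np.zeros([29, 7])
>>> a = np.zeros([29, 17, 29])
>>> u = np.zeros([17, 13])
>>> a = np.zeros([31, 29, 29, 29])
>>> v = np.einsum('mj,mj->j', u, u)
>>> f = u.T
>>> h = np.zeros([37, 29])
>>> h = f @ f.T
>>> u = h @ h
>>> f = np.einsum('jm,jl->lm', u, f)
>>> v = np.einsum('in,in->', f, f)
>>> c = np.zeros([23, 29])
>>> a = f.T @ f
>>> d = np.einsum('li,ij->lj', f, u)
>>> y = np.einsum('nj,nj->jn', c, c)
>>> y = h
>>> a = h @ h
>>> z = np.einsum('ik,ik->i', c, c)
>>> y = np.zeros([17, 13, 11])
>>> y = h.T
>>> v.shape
()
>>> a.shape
(13, 13)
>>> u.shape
(13, 13)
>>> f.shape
(17, 13)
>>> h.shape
(13, 13)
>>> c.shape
(23, 29)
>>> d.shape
(17, 13)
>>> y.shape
(13, 13)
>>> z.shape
(23,)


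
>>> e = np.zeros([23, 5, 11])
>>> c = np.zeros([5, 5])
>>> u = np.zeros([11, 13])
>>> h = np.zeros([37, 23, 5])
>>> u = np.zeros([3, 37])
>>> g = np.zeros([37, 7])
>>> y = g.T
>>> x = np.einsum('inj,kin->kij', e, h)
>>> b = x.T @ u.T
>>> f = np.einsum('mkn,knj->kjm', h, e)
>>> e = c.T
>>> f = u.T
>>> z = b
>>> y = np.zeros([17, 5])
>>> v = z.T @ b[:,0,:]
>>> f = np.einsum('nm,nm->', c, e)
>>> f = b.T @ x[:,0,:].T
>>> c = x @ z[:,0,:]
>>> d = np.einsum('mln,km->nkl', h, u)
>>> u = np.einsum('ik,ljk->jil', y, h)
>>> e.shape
(5, 5)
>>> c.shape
(37, 23, 3)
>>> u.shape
(23, 17, 37)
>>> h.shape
(37, 23, 5)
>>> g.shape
(37, 7)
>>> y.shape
(17, 5)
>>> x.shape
(37, 23, 11)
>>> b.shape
(11, 23, 3)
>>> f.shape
(3, 23, 37)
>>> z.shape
(11, 23, 3)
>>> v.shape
(3, 23, 3)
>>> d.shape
(5, 3, 23)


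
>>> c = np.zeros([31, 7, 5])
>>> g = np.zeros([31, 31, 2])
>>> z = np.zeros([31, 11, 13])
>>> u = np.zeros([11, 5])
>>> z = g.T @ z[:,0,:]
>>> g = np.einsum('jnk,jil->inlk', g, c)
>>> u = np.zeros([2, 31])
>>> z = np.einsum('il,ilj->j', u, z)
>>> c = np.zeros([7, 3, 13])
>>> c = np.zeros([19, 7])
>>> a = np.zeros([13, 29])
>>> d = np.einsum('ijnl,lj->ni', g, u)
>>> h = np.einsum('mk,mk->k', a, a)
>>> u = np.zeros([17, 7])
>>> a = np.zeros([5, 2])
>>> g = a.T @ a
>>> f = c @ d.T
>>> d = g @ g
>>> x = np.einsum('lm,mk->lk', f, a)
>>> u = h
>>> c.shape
(19, 7)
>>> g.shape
(2, 2)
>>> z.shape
(13,)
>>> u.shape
(29,)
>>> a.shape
(5, 2)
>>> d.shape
(2, 2)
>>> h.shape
(29,)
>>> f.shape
(19, 5)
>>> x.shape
(19, 2)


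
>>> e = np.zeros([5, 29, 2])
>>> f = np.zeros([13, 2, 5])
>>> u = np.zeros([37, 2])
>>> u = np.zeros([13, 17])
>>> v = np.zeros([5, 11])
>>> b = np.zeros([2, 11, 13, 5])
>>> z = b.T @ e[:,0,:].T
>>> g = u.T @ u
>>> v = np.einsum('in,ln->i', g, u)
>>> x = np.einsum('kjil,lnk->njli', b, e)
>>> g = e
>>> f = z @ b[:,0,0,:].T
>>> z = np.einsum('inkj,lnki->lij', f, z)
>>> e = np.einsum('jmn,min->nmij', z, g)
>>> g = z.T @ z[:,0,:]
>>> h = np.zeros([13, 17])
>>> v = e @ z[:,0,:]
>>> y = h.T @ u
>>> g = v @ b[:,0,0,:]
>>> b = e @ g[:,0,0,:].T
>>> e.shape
(2, 5, 29, 5)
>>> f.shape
(5, 13, 11, 2)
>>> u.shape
(13, 17)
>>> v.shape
(2, 5, 29, 2)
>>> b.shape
(2, 5, 29, 2)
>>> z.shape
(5, 5, 2)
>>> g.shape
(2, 5, 29, 5)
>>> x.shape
(29, 11, 5, 13)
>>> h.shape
(13, 17)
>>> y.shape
(17, 17)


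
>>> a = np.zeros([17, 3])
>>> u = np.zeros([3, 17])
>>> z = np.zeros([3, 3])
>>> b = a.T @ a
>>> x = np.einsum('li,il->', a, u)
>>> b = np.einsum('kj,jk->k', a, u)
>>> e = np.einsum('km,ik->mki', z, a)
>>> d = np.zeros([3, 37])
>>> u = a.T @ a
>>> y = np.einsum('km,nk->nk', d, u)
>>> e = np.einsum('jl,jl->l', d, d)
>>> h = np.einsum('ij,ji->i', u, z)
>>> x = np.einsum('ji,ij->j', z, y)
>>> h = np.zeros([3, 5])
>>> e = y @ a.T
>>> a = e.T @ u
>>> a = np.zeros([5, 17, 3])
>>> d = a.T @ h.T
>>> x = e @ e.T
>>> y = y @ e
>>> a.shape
(5, 17, 3)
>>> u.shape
(3, 3)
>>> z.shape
(3, 3)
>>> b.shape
(17,)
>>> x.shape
(3, 3)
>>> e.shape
(3, 17)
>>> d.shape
(3, 17, 3)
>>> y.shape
(3, 17)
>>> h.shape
(3, 5)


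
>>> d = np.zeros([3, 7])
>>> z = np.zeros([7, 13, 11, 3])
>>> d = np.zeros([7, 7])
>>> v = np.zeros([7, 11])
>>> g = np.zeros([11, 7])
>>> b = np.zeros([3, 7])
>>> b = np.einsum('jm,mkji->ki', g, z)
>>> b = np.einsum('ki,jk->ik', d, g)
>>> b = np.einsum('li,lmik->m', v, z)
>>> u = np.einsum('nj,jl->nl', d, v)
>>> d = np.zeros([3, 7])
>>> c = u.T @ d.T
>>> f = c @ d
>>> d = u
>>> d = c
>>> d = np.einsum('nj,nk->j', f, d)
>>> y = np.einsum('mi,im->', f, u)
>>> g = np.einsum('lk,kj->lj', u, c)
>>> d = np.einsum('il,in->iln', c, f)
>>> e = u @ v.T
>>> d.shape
(11, 3, 7)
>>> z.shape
(7, 13, 11, 3)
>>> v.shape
(7, 11)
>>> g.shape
(7, 3)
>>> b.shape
(13,)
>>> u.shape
(7, 11)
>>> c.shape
(11, 3)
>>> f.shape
(11, 7)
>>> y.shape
()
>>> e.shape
(7, 7)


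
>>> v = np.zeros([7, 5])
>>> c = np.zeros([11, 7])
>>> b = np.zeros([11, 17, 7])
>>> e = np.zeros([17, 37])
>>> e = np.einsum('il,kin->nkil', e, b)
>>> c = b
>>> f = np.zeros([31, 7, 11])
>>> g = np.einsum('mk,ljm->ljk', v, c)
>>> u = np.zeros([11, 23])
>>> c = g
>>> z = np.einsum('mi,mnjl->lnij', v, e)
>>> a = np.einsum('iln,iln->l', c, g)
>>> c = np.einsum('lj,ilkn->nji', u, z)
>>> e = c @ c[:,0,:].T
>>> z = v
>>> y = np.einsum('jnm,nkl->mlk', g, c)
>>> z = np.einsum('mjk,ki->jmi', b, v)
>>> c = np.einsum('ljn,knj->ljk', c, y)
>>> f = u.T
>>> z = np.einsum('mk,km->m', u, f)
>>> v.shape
(7, 5)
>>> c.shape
(17, 23, 5)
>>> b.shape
(11, 17, 7)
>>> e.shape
(17, 23, 17)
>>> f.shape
(23, 11)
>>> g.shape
(11, 17, 5)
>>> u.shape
(11, 23)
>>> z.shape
(11,)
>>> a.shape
(17,)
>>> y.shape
(5, 37, 23)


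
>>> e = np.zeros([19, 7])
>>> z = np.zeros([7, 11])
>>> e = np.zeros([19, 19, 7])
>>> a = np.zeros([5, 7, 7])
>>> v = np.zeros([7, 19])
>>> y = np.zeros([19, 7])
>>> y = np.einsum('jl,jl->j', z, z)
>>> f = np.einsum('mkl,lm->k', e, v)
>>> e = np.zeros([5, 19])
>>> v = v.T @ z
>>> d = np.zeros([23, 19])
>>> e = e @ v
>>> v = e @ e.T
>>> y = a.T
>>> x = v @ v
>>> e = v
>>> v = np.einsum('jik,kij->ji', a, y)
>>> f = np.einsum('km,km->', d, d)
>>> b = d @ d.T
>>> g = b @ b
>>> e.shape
(5, 5)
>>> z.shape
(7, 11)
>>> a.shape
(5, 7, 7)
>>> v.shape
(5, 7)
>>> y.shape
(7, 7, 5)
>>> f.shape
()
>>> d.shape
(23, 19)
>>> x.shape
(5, 5)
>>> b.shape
(23, 23)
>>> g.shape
(23, 23)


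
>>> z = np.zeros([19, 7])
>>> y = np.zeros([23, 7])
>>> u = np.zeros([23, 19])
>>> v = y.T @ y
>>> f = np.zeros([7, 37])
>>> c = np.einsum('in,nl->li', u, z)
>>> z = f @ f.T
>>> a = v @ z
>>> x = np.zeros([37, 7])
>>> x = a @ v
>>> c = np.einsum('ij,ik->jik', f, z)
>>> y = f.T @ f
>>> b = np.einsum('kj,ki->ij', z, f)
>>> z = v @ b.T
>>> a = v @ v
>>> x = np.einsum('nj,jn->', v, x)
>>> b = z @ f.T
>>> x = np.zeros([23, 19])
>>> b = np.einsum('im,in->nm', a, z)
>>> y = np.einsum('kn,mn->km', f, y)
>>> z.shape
(7, 37)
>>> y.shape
(7, 37)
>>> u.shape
(23, 19)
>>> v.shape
(7, 7)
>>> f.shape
(7, 37)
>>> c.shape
(37, 7, 7)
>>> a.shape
(7, 7)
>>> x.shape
(23, 19)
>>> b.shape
(37, 7)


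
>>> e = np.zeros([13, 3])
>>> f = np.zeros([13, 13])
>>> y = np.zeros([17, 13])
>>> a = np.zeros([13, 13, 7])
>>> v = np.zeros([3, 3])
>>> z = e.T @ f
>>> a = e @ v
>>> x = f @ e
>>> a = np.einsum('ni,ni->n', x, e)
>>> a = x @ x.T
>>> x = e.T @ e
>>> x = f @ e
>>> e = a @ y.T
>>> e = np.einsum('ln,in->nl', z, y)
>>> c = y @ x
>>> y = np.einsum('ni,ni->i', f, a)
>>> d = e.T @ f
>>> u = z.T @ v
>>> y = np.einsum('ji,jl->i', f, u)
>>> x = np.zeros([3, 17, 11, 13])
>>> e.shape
(13, 3)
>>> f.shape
(13, 13)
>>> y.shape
(13,)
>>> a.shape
(13, 13)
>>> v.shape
(3, 3)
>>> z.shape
(3, 13)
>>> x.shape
(3, 17, 11, 13)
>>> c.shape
(17, 3)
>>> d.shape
(3, 13)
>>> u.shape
(13, 3)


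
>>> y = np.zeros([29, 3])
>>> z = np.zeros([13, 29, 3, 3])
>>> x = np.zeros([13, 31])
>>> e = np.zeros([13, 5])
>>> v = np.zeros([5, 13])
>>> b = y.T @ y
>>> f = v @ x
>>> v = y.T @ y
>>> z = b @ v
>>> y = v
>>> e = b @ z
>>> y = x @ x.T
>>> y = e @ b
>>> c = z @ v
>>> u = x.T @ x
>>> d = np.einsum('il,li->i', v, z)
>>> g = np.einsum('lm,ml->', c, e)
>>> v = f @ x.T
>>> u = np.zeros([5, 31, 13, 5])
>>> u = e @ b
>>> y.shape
(3, 3)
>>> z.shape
(3, 3)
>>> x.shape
(13, 31)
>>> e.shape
(3, 3)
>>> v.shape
(5, 13)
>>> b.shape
(3, 3)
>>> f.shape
(5, 31)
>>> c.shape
(3, 3)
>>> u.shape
(3, 3)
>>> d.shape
(3,)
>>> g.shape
()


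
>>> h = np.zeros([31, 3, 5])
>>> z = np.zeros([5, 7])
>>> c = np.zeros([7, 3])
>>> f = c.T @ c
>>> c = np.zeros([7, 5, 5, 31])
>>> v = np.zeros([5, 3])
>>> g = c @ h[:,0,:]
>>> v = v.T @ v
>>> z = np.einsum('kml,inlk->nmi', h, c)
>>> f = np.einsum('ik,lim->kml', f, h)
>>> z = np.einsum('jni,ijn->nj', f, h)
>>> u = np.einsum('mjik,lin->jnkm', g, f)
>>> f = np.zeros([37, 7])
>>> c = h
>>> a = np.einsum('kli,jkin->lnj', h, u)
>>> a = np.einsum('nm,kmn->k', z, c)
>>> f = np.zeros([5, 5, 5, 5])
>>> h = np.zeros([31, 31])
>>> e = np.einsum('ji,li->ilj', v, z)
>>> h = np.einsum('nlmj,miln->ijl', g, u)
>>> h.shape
(31, 5, 5)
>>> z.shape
(5, 3)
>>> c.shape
(31, 3, 5)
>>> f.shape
(5, 5, 5, 5)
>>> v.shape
(3, 3)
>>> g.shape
(7, 5, 5, 5)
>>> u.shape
(5, 31, 5, 7)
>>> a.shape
(31,)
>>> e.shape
(3, 5, 3)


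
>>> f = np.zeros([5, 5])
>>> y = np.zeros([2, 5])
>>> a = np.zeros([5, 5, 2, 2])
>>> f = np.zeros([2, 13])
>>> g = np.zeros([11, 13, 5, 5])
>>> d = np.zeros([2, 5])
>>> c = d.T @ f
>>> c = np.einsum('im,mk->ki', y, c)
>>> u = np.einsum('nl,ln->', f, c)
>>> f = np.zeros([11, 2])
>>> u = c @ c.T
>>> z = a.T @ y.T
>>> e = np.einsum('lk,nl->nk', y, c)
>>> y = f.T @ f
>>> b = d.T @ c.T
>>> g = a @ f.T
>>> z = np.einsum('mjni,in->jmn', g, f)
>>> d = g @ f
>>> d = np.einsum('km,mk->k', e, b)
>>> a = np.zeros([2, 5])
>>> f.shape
(11, 2)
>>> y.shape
(2, 2)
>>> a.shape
(2, 5)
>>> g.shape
(5, 5, 2, 11)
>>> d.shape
(13,)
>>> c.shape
(13, 2)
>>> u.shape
(13, 13)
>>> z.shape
(5, 5, 2)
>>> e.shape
(13, 5)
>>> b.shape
(5, 13)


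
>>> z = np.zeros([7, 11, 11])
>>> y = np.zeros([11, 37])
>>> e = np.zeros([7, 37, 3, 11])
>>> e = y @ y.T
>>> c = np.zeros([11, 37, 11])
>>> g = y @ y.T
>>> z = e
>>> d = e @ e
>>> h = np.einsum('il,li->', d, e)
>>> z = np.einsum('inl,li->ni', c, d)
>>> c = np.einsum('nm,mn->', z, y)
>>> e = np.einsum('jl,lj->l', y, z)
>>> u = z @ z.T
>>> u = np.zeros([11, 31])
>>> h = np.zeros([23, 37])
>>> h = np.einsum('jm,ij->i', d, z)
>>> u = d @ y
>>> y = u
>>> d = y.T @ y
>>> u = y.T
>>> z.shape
(37, 11)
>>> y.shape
(11, 37)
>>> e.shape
(37,)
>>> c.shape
()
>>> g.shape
(11, 11)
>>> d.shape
(37, 37)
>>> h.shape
(37,)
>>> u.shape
(37, 11)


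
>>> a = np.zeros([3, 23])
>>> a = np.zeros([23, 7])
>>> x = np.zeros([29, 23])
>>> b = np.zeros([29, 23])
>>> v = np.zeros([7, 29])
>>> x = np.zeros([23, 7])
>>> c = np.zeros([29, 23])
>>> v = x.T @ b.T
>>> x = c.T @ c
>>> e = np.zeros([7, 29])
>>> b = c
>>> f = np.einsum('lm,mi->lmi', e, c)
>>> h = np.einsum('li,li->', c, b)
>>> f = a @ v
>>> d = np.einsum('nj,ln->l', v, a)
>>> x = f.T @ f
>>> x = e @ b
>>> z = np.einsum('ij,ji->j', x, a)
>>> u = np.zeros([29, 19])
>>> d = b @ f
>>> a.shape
(23, 7)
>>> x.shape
(7, 23)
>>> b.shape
(29, 23)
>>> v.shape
(7, 29)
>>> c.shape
(29, 23)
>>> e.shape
(7, 29)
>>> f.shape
(23, 29)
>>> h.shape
()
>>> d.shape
(29, 29)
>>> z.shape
(23,)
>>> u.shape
(29, 19)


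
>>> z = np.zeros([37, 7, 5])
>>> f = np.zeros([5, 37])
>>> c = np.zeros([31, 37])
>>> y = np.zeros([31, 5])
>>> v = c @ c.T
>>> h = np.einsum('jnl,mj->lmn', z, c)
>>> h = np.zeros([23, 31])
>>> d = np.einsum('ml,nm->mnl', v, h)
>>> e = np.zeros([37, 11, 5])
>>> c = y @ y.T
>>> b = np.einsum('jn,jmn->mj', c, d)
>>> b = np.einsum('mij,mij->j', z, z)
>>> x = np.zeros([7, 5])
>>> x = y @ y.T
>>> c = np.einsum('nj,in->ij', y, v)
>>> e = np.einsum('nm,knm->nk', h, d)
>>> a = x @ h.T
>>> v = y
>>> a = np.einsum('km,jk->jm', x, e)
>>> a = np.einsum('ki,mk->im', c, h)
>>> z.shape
(37, 7, 5)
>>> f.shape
(5, 37)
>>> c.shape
(31, 5)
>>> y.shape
(31, 5)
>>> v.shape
(31, 5)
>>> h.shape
(23, 31)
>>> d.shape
(31, 23, 31)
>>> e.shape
(23, 31)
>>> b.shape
(5,)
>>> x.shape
(31, 31)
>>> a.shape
(5, 23)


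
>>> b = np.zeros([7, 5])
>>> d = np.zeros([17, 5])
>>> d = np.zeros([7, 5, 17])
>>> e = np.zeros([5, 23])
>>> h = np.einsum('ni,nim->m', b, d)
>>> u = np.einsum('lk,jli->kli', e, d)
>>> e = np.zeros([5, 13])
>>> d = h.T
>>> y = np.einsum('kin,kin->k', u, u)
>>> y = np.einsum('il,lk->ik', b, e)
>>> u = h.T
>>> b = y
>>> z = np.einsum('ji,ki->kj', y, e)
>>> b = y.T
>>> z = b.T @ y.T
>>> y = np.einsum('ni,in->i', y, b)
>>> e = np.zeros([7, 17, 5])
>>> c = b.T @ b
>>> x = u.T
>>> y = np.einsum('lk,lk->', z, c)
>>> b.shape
(13, 7)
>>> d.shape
(17,)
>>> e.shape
(7, 17, 5)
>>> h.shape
(17,)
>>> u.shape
(17,)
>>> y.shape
()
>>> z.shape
(7, 7)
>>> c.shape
(7, 7)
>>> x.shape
(17,)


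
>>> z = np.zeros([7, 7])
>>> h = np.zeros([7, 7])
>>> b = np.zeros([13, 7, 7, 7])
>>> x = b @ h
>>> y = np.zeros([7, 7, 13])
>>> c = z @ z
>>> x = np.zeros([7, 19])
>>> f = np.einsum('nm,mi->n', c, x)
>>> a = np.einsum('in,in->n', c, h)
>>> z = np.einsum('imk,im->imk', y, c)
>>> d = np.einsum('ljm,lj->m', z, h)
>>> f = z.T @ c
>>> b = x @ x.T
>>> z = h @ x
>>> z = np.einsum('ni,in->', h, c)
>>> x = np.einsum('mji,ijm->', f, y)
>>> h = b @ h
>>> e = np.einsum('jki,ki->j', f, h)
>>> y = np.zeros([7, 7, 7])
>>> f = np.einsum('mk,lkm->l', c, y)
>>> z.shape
()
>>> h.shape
(7, 7)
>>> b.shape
(7, 7)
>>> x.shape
()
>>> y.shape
(7, 7, 7)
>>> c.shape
(7, 7)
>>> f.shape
(7,)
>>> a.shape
(7,)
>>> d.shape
(13,)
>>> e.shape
(13,)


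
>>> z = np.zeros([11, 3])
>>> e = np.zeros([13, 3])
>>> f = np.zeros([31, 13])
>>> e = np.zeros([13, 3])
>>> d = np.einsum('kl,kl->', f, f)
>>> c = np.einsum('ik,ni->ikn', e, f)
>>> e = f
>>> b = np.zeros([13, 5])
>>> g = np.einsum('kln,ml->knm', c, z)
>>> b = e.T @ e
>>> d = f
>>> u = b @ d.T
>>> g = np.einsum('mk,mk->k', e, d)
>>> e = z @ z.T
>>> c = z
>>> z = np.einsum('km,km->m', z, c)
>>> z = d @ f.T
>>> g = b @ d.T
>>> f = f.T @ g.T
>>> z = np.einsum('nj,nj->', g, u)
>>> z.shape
()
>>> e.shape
(11, 11)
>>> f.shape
(13, 13)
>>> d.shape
(31, 13)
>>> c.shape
(11, 3)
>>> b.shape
(13, 13)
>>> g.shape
(13, 31)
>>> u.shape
(13, 31)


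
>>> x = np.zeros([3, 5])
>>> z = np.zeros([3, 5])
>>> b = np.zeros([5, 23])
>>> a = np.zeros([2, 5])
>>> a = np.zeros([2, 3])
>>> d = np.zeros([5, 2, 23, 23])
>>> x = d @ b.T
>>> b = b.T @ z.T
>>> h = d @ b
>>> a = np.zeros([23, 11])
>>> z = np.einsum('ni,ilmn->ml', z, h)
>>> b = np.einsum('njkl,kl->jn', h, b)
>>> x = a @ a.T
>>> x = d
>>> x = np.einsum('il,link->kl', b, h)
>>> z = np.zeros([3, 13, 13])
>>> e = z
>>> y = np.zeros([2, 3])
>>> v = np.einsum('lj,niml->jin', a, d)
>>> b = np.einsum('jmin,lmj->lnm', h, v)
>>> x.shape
(3, 5)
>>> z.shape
(3, 13, 13)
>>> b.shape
(11, 3, 2)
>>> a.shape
(23, 11)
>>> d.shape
(5, 2, 23, 23)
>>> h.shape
(5, 2, 23, 3)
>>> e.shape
(3, 13, 13)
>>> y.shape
(2, 3)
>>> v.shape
(11, 2, 5)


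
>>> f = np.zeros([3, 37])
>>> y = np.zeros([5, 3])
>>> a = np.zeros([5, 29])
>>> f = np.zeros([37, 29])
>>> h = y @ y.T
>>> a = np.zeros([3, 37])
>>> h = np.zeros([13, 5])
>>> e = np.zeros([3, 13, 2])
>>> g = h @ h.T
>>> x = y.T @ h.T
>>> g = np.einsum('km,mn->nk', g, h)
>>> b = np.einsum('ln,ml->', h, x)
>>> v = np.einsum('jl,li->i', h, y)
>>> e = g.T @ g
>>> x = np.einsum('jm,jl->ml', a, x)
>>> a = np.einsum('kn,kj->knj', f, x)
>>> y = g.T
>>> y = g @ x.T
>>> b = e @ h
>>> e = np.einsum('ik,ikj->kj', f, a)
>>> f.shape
(37, 29)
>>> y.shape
(5, 37)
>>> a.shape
(37, 29, 13)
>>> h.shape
(13, 5)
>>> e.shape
(29, 13)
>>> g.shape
(5, 13)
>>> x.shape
(37, 13)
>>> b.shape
(13, 5)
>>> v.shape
(3,)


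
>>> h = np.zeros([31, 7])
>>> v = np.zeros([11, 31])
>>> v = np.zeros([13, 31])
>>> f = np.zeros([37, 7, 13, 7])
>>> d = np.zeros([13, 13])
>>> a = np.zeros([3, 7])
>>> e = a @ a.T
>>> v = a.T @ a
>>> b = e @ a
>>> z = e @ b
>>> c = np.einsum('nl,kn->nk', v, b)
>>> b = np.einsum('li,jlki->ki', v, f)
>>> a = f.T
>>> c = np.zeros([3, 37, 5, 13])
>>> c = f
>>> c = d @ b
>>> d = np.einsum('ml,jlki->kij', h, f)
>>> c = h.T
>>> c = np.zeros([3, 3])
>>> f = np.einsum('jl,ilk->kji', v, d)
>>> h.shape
(31, 7)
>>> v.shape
(7, 7)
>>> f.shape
(37, 7, 13)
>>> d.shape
(13, 7, 37)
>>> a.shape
(7, 13, 7, 37)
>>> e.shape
(3, 3)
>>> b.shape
(13, 7)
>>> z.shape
(3, 7)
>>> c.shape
(3, 3)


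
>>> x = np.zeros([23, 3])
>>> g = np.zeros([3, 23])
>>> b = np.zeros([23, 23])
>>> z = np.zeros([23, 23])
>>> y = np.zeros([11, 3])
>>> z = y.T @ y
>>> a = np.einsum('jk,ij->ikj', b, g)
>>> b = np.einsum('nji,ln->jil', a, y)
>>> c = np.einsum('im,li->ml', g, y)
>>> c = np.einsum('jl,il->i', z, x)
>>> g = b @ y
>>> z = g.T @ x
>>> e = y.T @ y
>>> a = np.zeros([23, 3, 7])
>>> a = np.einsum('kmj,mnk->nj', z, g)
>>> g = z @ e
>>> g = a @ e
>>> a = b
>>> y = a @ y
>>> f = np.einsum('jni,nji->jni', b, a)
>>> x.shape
(23, 3)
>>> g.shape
(23, 3)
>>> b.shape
(23, 23, 11)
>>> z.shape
(3, 23, 3)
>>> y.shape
(23, 23, 3)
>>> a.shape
(23, 23, 11)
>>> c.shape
(23,)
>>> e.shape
(3, 3)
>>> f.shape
(23, 23, 11)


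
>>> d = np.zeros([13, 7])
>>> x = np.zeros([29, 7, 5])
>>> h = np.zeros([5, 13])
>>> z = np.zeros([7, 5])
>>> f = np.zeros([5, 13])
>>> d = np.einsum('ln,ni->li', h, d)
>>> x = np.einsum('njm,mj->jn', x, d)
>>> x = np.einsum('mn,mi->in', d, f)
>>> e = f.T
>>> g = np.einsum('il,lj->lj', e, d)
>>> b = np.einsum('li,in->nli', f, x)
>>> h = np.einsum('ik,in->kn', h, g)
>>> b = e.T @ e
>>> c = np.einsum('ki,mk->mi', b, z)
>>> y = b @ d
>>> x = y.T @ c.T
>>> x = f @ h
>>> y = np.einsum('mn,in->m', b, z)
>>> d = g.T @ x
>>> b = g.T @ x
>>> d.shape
(7, 7)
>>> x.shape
(5, 7)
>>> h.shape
(13, 7)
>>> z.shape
(7, 5)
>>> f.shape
(5, 13)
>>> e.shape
(13, 5)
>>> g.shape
(5, 7)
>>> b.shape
(7, 7)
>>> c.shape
(7, 5)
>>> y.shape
(5,)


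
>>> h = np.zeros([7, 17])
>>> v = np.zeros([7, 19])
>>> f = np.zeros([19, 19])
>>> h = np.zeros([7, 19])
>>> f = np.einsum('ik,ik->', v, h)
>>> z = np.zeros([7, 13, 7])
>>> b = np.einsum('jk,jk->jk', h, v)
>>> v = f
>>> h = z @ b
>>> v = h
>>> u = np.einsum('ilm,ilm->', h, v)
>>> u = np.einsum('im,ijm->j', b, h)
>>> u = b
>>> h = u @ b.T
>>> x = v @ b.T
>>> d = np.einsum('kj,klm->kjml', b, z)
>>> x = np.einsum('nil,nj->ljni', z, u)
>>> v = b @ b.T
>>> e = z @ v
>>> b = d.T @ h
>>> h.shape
(7, 7)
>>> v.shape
(7, 7)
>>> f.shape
()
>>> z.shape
(7, 13, 7)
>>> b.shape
(13, 7, 19, 7)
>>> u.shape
(7, 19)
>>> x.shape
(7, 19, 7, 13)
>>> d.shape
(7, 19, 7, 13)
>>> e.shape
(7, 13, 7)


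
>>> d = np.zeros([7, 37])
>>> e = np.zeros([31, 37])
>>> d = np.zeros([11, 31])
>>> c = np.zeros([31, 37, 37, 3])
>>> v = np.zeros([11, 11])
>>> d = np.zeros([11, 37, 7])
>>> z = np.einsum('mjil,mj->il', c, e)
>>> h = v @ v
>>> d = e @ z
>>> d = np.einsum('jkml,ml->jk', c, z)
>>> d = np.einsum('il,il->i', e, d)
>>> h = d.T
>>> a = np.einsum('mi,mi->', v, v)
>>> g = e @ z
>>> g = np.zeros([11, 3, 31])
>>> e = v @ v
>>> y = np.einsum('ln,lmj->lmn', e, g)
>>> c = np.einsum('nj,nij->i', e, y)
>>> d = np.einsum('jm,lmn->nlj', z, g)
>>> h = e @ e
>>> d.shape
(31, 11, 37)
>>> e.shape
(11, 11)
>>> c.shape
(3,)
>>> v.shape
(11, 11)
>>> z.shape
(37, 3)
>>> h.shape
(11, 11)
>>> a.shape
()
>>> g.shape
(11, 3, 31)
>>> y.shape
(11, 3, 11)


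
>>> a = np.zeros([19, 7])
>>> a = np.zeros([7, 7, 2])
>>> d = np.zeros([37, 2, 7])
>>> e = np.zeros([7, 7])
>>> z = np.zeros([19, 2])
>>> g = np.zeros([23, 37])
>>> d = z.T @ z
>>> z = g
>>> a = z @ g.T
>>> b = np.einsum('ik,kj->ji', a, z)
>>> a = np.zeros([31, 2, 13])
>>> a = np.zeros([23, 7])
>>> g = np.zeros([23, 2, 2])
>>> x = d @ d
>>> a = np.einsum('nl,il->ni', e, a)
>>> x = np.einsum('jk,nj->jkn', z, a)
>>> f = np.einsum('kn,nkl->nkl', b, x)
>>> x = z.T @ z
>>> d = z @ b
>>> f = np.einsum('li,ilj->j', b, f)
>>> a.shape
(7, 23)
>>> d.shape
(23, 23)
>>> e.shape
(7, 7)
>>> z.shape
(23, 37)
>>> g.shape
(23, 2, 2)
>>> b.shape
(37, 23)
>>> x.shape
(37, 37)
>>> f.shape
(7,)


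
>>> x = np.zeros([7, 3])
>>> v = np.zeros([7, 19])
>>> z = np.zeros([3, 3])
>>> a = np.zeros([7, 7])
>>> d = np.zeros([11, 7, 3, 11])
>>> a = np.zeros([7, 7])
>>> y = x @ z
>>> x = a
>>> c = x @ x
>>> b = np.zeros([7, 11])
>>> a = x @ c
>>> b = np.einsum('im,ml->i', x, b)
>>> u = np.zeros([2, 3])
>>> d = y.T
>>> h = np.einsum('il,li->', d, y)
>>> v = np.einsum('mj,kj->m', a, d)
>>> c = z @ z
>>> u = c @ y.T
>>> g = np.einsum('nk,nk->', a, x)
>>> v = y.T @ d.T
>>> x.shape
(7, 7)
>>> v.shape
(3, 3)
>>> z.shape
(3, 3)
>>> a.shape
(7, 7)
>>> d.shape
(3, 7)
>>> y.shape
(7, 3)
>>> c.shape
(3, 3)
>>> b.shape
(7,)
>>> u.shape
(3, 7)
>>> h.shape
()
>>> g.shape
()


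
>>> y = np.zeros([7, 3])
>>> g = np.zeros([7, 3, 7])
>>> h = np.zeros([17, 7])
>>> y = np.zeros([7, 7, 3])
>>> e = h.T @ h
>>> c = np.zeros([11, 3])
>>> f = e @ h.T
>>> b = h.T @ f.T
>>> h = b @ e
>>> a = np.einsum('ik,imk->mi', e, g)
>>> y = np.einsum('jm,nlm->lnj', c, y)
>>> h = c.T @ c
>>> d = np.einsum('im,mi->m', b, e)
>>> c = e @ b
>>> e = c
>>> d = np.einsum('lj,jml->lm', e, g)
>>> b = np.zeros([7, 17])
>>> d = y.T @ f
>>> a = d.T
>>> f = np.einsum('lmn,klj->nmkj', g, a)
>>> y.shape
(7, 7, 11)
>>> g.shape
(7, 3, 7)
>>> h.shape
(3, 3)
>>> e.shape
(7, 7)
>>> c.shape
(7, 7)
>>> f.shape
(7, 3, 17, 11)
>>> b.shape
(7, 17)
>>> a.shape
(17, 7, 11)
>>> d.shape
(11, 7, 17)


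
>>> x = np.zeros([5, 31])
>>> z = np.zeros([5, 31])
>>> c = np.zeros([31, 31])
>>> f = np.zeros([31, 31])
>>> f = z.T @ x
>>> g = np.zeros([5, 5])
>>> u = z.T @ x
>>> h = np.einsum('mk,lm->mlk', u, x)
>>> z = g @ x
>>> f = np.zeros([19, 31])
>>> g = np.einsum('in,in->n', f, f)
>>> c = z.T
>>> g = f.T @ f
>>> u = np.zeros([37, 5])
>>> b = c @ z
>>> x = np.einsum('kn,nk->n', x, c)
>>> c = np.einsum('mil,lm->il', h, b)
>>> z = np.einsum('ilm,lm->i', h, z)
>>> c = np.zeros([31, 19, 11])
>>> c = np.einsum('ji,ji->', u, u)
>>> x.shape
(31,)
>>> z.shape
(31,)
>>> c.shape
()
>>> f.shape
(19, 31)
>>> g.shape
(31, 31)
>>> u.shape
(37, 5)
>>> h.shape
(31, 5, 31)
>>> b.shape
(31, 31)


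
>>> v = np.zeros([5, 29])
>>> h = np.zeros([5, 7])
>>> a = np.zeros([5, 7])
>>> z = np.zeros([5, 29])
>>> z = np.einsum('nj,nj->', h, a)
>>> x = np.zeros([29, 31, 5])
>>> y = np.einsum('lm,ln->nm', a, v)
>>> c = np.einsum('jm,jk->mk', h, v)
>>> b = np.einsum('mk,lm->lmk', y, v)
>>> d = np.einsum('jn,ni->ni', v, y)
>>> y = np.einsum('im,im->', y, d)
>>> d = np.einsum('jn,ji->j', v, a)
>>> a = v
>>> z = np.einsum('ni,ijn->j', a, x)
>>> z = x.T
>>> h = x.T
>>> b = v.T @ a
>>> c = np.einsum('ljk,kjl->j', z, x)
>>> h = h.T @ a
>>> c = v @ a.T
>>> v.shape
(5, 29)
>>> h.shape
(29, 31, 29)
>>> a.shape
(5, 29)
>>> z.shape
(5, 31, 29)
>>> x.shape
(29, 31, 5)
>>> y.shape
()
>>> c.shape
(5, 5)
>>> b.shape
(29, 29)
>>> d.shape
(5,)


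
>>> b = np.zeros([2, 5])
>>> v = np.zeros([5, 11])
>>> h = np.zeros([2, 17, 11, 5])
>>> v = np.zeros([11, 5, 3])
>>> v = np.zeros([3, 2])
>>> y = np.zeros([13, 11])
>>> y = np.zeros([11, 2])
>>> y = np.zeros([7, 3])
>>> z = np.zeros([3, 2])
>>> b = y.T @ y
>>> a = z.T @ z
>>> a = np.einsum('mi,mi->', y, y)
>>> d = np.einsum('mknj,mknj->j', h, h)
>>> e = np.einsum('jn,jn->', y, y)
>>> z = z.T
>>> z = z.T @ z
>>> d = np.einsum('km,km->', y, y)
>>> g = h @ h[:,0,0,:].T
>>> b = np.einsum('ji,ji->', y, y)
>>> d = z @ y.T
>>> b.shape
()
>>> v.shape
(3, 2)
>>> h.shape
(2, 17, 11, 5)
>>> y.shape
(7, 3)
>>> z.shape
(3, 3)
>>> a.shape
()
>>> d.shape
(3, 7)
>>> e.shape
()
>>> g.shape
(2, 17, 11, 2)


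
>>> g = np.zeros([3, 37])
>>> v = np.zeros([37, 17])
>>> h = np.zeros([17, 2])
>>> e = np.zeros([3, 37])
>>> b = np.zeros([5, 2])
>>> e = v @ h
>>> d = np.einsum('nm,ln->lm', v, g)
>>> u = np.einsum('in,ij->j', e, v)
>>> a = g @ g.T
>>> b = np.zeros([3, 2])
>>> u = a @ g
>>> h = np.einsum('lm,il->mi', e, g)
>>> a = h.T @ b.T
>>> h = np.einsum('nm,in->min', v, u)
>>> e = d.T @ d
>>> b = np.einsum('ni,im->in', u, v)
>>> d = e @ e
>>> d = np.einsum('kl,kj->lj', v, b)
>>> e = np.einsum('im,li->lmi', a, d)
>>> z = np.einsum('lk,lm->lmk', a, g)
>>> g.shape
(3, 37)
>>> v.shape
(37, 17)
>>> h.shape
(17, 3, 37)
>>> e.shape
(17, 3, 3)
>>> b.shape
(37, 3)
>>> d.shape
(17, 3)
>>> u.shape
(3, 37)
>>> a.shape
(3, 3)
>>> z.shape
(3, 37, 3)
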